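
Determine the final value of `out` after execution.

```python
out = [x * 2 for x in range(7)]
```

Let's trace through this code step by step.

Initialize: out = [x * 2 for x in range(7)]

After execution: out = [0, 2, 4, 6, 8, 10, 12]
[0, 2, 4, 6, 8, 10, 12]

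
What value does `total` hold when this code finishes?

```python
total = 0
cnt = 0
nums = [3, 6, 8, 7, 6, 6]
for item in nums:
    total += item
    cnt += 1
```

Let's trace through this code step by step.

Initialize: total = 0
Initialize: cnt = 0
Initialize: nums = [3, 6, 8, 7, 6, 6]
Entering loop: for item in nums:

After execution: total = 36
36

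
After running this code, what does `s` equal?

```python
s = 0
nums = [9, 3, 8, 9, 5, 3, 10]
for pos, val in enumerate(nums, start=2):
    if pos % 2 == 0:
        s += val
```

Let's trace through this code step by step.

Initialize: s = 0
Initialize: nums = [9, 3, 8, 9, 5, 3, 10]
Entering loop: for pos, val in enumerate(nums, start=2):

After execution: s = 32
32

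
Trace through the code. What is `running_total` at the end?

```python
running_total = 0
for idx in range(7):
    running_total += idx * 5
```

Let's trace through this code step by step.

Initialize: running_total = 0
Entering loop: for idx in range(7):

After execution: running_total = 105
105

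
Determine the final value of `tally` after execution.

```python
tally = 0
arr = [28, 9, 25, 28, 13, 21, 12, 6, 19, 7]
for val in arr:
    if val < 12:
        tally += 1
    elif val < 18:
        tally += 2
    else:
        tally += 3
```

Let's trace through this code step by step.

Initialize: tally = 0
Initialize: arr = [28, 9, 25, 28, 13, 21, 12, 6, 19, 7]
Entering loop: for val in arr:

After execution: tally = 22
22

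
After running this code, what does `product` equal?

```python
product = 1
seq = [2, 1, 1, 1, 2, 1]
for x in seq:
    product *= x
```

Let's trace through this code step by step.

Initialize: product = 1
Initialize: seq = [2, 1, 1, 1, 2, 1]
Entering loop: for x in seq:

After execution: product = 4
4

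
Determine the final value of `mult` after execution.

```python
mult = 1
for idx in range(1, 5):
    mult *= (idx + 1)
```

Let's trace through this code step by step.

Initialize: mult = 1
Entering loop: for idx in range(1, 5):

After execution: mult = 120
120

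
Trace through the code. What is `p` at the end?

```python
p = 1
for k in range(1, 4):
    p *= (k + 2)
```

Let's trace through this code step by step.

Initialize: p = 1
Entering loop: for k in range(1, 4):

After execution: p = 60
60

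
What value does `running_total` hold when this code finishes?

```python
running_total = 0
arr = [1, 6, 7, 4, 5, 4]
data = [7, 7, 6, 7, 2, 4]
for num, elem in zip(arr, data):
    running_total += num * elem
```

Let's trace through this code step by step.

Initialize: running_total = 0
Initialize: arr = [1, 6, 7, 4, 5, 4]
Initialize: data = [7, 7, 6, 7, 2, 4]
Entering loop: for num, elem in zip(arr, data):

After execution: running_total = 145
145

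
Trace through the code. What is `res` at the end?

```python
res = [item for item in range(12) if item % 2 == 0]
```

Let's trace through this code step by step.

Initialize: res = [item for item in range(12) if item % 2 == 0]

After execution: res = [0, 2, 4, 6, 8, 10]
[0, 2, 4, 6, 8, 10]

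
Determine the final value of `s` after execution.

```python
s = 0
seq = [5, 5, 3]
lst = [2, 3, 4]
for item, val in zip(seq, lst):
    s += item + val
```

Let's trace through this code step by step.

Initialize: s = 0
Initialize: seq = [5, 5, 3]
Initialize: lst = [2, 3, 4]
Entering loop: for item, val in zip(seq, lst):

After execution: s = 22
22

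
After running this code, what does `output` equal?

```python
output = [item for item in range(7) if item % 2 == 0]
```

Let's trace through this code step by step.

Initialize: output = [item for item in range(7) if item % 2 == 0]

After execution: output = [0, 2, 4, 6]
[0, 2, 4, 6]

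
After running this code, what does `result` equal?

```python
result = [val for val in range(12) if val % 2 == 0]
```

Let's trace through this code step by step.

Initialize: result = [val for val in range(12) if val % 2 == 0]

After execution: result = [0, 2, 4, 6, 8, 10]
[0, 2, 4, 6, 8, 10]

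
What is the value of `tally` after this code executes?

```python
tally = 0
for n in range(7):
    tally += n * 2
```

Let's trace through this code step by step.

Initialize: tally = 0
Entering loop: for n in range(7):

After execution: tally = 42
42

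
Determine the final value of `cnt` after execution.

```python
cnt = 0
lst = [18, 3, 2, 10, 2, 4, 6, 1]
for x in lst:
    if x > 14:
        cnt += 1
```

Let's trace through this code step by step.

Initialize: cnt = 0
Initialize: lst = [18, 3, 2, 10, 2, 4, 6, 1]
Entering loop: for x in lst:

After execution: cnt = 1
1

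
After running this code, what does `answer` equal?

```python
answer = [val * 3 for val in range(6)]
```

Let's trace through this code step by step.

Initialize: answer = [val * 3 for val in range(6)]

After execution: answer = [0, 3, 6, 9, 12, 15]
[0, 3, 6, 9, 12, 15]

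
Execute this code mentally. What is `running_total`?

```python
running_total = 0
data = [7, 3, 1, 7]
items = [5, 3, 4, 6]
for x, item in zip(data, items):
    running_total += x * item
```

Let's trace through this code step by step.

Initialize: running_total = 0
Initialize: data = [7, 3, 1, 7]
Initialize: items = [5, 3, 4, 6]
Entering loop: for x, item in zip(data, items):

After execution: running_total = 90
90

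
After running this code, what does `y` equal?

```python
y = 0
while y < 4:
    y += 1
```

Let's trace through this code step by step.

Initialize: y = 0
Entering loop: while y < 4:

After execution: y = 4
4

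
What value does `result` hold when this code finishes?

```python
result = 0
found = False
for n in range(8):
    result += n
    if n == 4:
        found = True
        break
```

Let's trace through this code step by step.

Initialize: result = 0
Initialize: found = False
Entering loop: for n in range(8):

After execution: result = 10
10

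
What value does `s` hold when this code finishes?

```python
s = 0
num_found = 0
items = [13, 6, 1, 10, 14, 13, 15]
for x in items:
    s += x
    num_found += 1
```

Let's trace through this code step by step.

Initialize: s = 0
Initialize: num_found = 0
Initialize: items = [13, 6, 1, 10, 14, 13, 15]
Entering loop: for x in items:

After execution: s = 72
72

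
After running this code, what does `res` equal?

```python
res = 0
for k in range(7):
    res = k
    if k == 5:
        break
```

Let's trace through this code step by step.

Initialize: res = 0
Entering loop: for k in range(7):

After execution: res = 5
5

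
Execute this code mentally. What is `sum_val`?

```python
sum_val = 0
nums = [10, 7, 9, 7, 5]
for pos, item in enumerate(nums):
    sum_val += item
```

Let's trace through this code step by step.

Initialize: sum_val = 0
Initialize: nums = [10, 7, 9, 7, 5]
Entering loop: for pos, item in enumerate(nums):

After execution: sum_val = 38
38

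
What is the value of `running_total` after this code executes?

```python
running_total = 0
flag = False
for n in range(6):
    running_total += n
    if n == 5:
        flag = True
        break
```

Let's trace through this code step by step.

Initialize: running_total = 0
Initialize: flag = False
Entering loop: for n in range(6):

After execution: running_total = 15
15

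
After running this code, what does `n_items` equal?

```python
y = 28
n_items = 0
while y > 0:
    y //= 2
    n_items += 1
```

Let's trace through this code step by step.

Initialize: y = 28
Initialize: n_items = 0
Entering loop: while y > 0:

After execution: n_items = 5
5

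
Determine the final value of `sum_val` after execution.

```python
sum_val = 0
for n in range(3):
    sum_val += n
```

Let's trace through this code step by step.

Initialize: sum_val = 0
Entering loop: for n in range(3):

After execution: sum_val = 3
3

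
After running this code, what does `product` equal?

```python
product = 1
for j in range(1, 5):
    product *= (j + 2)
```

Let's trace through this code step by step.

Initialize: product = 1
Entering loop: for j in range(1, 5):

After execution: product = 360
360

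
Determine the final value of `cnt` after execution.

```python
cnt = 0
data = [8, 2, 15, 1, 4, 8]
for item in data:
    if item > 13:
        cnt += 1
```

Let's trace through this code step by step.

Initialize: cnt = 0
Initialize: data = [8, 2, 15, 1, 4, 8]
Entering loop: for item in data:

After execution: cnt = 1
1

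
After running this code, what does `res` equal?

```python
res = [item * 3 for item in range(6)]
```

Let's trace through this code step by step.

Initialize: res = [item * 3 for item in range(6)]

After execution: res = [0, 3, 6, 9, 12, 15]
[0, 3, 6, 9, 12, 15]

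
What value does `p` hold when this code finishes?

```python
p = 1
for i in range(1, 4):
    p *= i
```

Let's trace through this code step by step.

Initialize: p = 1
Entering loop: for i in range(1, 4):

After execution: p = 6
6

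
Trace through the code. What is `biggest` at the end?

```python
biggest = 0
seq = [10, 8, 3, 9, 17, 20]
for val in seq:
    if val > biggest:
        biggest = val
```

Let's trace through this code step by step.

Initialize: biggest = 0
Initialize: seq = [10, 8, 3, 9, 17, 20]
Entering loop: for val in seq:

After execution: biggest = 20
20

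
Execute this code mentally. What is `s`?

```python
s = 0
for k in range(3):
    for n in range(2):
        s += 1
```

Let's trace through this code step by step.

Initialize: s = 0
Entering loop: for k in range(3):

After execution: s = 6
6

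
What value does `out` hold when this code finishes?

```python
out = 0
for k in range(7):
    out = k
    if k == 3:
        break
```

Let's trace through this code step by step.

Initialize: out = 0
Entering loop: for k in range(7):

After execution: out = 3
3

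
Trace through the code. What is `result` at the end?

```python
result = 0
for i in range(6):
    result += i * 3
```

Let's trace through this code step by step.

Initialize: result = 0
Entering loop: for i in range(6):

After execution: result = 45
45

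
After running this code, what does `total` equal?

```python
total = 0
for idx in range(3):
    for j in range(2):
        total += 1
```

Let's trace through this code step by step.

Initialize: total = 0
Entering loop: for idx in range(3):

After execution: total = 6
6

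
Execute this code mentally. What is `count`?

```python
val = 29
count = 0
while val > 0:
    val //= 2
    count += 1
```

Let's trace through this code step by step.

Initialize: val = 29
Initialize: count = 0
Entering loop: while val > 0:

After execution: count = 5
5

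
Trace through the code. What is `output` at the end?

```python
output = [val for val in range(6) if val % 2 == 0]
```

Let's trace through this code step by step.

Initialize: output = [val for val in range(6) if val % 2 == 0]

After execution: output = [0, 2, 4]
[0, 2, 4]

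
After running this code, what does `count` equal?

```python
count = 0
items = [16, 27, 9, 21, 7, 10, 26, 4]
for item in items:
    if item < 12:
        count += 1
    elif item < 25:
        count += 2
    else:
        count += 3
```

Let's trace through this code step by step.

Initialize: count = 0
Initialize: items = [16, 27, 9, 21, 7, 10, 26, 4]
Entering loop: for item in items:

After execution: count = 14
14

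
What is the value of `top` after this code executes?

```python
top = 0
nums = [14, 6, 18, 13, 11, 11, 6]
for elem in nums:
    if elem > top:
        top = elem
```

Let's trace through this code step by step.

Initialize: top = 0
Initialize: nums = [14, 6, 18, 13, 11, 11, 6]
Entering loop: for elem in nums:

After execution: top = 18
18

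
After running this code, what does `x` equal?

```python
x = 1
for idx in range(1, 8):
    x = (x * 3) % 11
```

Let's trace through this code step by step.

Initialize: x = 1
Entering loop: for idx in range(1, 8):

After execution: x = 9
9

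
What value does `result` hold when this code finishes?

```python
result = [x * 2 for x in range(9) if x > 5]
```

Let's trace through this code step by step.

Initialize: result = [x * 2 for x in range(9) if x > 5]

After execution: result = [12, 14, 16]
[12, 14, 16]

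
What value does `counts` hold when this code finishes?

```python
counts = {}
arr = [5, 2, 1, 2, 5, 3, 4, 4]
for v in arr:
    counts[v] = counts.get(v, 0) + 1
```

Let's trace through this code step by step.

Initialize: counts = {}
Initialize: arr = [5, 2, 1, 2, 5, 3, 4, 4]
Entering loop: for v in arr:

After execution: counts = {5: 2, 2: 2, 1: 1, 3: 1, 4: 2}
{5: 2, 2: 2, 1: 1, 3: 1, 4: 2}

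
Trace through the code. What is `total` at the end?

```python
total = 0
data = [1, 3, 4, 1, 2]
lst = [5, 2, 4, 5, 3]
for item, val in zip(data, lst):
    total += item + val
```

Let's trace through this code step by step.

Initialize: total = 0
Initialize: data = [1, 3, 4, 1, 2]
Initialize: lst = [5, 2, 4, 5, 3]
Entering loop: for item, val in zip(data, lst):

After execution: total = 30
30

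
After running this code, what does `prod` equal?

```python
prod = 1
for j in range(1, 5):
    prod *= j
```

Let's trace through this code step by step.

Initialize: prod = 1
Entering loop: for j in range(1, 5):

After execution: prod = 24
24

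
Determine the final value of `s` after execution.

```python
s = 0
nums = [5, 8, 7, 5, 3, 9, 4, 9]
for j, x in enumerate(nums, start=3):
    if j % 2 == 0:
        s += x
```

Let's trace through this code step by step.

Initialize: s = 0
Initialize: nums = [5, 8, 7, 5, 3, 9, 4, 9]
Entering loop: for j, x in enumerate(nums, start=3):

After execution: s = 31
31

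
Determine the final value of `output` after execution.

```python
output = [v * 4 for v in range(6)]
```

Let's trace through this code step by step.

Initialize: output = [v * 4 for v in range(6)]

After execution: output = [0, 4, 8, 12, 16, 20]
[0, 4, 8, 12, 16, 20]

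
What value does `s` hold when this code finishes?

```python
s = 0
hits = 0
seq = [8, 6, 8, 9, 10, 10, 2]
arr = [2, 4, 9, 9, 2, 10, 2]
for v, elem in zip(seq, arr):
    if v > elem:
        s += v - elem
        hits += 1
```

Let's trace through this code step by step.

Initialize: s = 0
Initialize: hits = 0
Initialize: seq = [8, 6, 8, 9, 10, 10, 2]
Initialize: arr = [2, 4, 9, 9, 2, 10, 2]
Entering loop: for v, elem in zip(seq, arr):

After execution: s = 16
16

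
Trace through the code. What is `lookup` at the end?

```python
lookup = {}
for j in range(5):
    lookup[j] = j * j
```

Let's trace through this code step by step.

Initialize: lookup = {}
Entering loop: for j in range(5):

After execution: lookup = {0: 0, 1: 1, 2: 4, 3: 9, 4: 16}
{0: 0, 1: 1, 2: 4, 3: 9, 4: 16}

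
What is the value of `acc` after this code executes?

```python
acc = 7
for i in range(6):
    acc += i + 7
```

Let's trace through this code step by step.

Initialize: acc = 7
Entering loop: for i in range(6):

After execution: acc = 64
64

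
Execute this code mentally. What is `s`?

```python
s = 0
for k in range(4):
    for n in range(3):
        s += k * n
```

Let's trace through this code step by step.

Initialize: s = 0
Entering loop: for k in range(4):

After execution: s = 18
18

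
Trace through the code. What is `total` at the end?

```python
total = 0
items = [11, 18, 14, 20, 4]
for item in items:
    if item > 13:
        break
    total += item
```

Let's trace through this code step by step.

Initialize: total = 0
Initialize: items = [11, 18, 14, 20, 4]
Entering loop: for item in items:

After execution: total = 11
11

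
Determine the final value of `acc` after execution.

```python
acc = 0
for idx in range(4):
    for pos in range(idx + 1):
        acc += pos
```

Let's trace through this code step by step.

Initialize: acc = 0
Entering loop: for idx in range(4):

After execution: acc = 10
10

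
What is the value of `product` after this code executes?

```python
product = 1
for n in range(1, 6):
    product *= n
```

Let's trace through this code step by step.

Initialize: product = 1
Entering loop: for n in range(1, 6):

After execution: product = 120
120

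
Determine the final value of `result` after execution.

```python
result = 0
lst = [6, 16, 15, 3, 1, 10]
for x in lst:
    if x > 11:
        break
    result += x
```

Let's trace through this code step by step.

Initialize: result = 0
Initialize: lst = [6, 16, 15, 3, 1, 10]
Entering loop: for x in lst:

After execution: result = 6
6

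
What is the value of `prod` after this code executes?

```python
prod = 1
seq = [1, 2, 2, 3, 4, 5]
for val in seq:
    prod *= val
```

Let's trace through this code step by step.

Initialize: prod = 1
Initialize: seq = [1, 2, 2, 3, 4, 5]
Entering loop: for val in seq:

After execution: prod = 240
240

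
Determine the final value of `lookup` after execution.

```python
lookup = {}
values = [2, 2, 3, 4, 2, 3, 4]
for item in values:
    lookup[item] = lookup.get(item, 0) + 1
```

Let's trace through this code step by step.

Initialize: lookup = {}
Initialize: values = [2, 2, 3, 4, 2, 3, 4]
Entering loop: for item in values:

After execution: lookup = {2: 3, 3: 2, 4: 2}
{2: 3, 3: 2, 4: 2}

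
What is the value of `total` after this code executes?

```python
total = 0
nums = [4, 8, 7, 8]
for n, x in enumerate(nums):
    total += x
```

Let's trace through this code step by step.

Initialize: total = 0
Initialize: nums = [4, 8, 7, 8]
Entering loop: for n, x in enumerate(nums):

After execution: total = 27
27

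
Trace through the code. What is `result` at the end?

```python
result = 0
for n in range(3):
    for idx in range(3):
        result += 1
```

Let's trace through this code step by step.

Initialize: result = 0
Entering loop: for n in range(3):

After execution: result = 9
9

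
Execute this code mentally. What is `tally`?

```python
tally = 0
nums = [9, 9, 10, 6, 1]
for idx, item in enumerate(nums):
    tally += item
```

Let's trace through this code step by step.

Initialize: tally = 0
Initialize: nums = [9, 9, 10, 6, 1]
Entering loop: for idx, item in enumerate(nums):

After execution: tally = 35
35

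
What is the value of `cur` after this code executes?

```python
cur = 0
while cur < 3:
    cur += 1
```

Let's trace through this code step by step.

Initialize: cur = 0
Entering loop: while cur < 3:

After execution: cur = 3
3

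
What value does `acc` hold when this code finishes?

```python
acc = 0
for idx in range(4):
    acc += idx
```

Let's trace through this code step by step.

Initialize: acc = 0
Entering loop: for idx in range(4):

After execution: acc = 6
6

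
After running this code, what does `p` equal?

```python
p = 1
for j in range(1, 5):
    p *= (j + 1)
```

Let's trace through this code step by step.

Initialize: p = 1
Entering loop: for j in range(1, 5):

After execution: p = 120
120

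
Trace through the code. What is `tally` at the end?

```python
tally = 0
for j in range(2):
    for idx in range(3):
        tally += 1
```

Let's trace through this code step by step.

Initialize: tally = 0
Entering loop: for j in range(2):

After execution: tally = 6
6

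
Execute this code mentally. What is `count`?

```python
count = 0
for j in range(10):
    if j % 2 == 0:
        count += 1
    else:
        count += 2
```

Let's trace through this code step by step.

Initialize: count = 0
Entering loop: for j in range(10):

After execution: count = 15
15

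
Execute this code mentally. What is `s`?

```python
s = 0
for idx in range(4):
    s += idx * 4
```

Let's trace through this code step by step.

Initialize: s = 0
Entering loop: for idx in range(4):

After execution: s = 24
24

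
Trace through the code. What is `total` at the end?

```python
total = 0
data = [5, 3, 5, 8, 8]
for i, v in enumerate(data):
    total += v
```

Let's trace through this code step by step.

Initialize: total = 0
Initialize: data = [5, 3, 5, 8, 8]
Entering loop: for i, v in enumerate(data):

After execution: total = 29
29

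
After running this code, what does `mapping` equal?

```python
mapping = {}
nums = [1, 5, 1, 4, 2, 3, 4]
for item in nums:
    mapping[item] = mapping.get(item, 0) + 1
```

Let's trace through this code step by step.

Initialize: mapping = {}
Initialize: nums = [1, 5, 1, 4, 2, 3, 4]
Entering loop: for item in nums:

After execution: mapping = {1: 2, 5: 1, 4: 2, 2: 1, 3: 1}
{1: 2, 5: 1, 4: 2, 2: 1, 3: 1}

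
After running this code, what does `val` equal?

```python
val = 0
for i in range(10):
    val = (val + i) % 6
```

Let's trace through this code step by step.

Initialize: val = 0
Entering loop: for i in range(10):

After execution: val = 3
3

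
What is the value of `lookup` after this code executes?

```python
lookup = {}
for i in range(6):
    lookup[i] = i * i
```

Let's trace through this code step by step.

Initialize: lookup = {}
Entering loop: for i in range(6):

After execution: lookup = {0: 0, 1: 1, 2: 4, 3: 9, 4: 16, 5: 25}
{0: 0, 1: 1, 2: 4, 3: 9, 4: 16, 5: 25}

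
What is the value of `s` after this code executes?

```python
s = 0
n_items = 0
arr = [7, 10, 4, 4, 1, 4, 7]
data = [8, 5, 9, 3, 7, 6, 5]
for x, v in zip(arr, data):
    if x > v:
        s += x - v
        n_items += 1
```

Let's trace through this code step by step.

Initialize: s = 0
Initialize: n_items = 0
Initialize: arr = [7, 10, 4, 4, 1, 4, 7]
Initialize: data = [8, 5, 9, 3, 7, 6, 5]
Entering loop: for x, v in zip(arr, data):

After execution: s = 8
8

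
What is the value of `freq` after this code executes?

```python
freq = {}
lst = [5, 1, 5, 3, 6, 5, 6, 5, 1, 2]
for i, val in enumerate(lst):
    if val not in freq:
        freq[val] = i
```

Let's trace through this code step by step.

Initialize: freq = {}
Initialize: lst = [5, 1, 5, 3, 6, 5, 6, 5, 1, 2]
Entering loop: for i, val in enumerate(lst):

After execution: freq = {5: 0, 1: 1, 3: 3, 6: 4, 2: 9}
{5: 0, 1: 1, 3: 3, 6: 4, 2: 9}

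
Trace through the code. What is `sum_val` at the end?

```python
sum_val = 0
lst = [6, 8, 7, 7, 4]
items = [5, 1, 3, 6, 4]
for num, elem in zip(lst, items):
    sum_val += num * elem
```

Let's trace through this code step by step.

Initialize: sum_val = 0
Initialize: lst = [6, 8, 7, 7, 4]
Initialize: items = [5, 1, 3, 6, 4]
Entering loop: for num, elem in zip(lst, items):

After execution: sum_val = 117
117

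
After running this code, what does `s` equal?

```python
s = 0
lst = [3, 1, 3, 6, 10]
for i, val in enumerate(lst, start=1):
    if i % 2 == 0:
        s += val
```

Let's trace through this code step by step.

Initialize: s = 0
Initialize: lst = [3, 1, 3, 6, 10]
Entering loop: for i, val in enumerate(lst, start=1):

After execution: s = 7
7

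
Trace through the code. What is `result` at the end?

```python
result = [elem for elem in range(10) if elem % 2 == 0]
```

Let's trace through this code step by step.

Initialize: result = [elem for elem in range(10) if elem % 2 == 0]

After execution: result = [0, 2, 4, 6, 8]
[0, 2, 4, 6, 8]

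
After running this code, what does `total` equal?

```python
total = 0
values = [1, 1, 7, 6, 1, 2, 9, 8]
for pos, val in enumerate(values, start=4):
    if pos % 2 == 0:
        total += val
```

Let's trace through this code step by step.

Initialize: total = 0
Initialize: values = [1, 1, 7, 6, 1, 2, 9, 8]
Entering loop: for pos, val in enumerate(values, start=4):

After execution: total = 18
18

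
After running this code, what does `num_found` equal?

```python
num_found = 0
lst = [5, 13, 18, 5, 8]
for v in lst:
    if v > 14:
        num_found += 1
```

Let's trace through this code step by step.

Initialize: num_found = 0
Initialize: lst = [5, 13, 18, 5, 8]
Entering loop: for v in lst:

After execution: num_found = 1
1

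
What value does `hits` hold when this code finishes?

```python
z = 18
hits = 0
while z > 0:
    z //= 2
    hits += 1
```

Let's trace through this code step by step.

Initialize: z = 18
Initialize: hits = 0
Entering loop: while z > 0:

After execution: hits = 5
5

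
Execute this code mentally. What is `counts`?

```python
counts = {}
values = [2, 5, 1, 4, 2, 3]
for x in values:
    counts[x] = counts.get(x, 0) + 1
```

Let's trace through this code step by step.

Initialize: counts = {}
Initialize: values = [2, 5, 1, 4, 2, 3]
Entering loop: for x in values:

After execution: counts = {2: 2, 5: 1, 1: 1, 4: 1, 3: 1}
{2: 2, 5: 1, 1: 1, 4: 1, 3: 1}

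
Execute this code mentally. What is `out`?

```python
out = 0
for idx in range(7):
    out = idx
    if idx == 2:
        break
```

Let's trace through this code step by step.

Initialize: out = 0
Entering loop: for idx in range(7):

After execution: out = 2
2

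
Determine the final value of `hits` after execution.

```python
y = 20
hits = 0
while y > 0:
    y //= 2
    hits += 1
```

Let's trace through this code step by step.

Initialize: y = 20
Initialize: hits = 0
Entering loop: while y > 0:

After execution: hits = 5
5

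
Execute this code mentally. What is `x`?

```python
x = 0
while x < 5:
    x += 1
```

Let's trace through this code step by step.

Initialize: x = 0
Entering loop: while x < 5:

After execution: x = 5
5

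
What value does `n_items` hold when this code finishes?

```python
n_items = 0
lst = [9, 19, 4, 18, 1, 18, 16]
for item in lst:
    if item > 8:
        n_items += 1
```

Let's trace through this code step by step.

Initialize: n_items = 0
Initialize: lst = [9, 19, 4, 18, 1, 18, 16]
Entering loop: for item in lst:

After execution: n_items = 5
5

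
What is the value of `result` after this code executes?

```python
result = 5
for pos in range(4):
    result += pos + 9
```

Let's trace through this code step by step.

Initialize: result = 5
Entering loop: for pos in range(4):

After execution: result = 47
47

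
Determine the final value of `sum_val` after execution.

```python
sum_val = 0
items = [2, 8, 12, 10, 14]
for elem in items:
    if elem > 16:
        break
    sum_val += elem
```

Let's trace through this code step by step.

Initialize: sum_val = 0
Initialize: items = [2, 8, 12, 10, 14]
Entering loop: for elem in items:

After execution: sum_val = 46
46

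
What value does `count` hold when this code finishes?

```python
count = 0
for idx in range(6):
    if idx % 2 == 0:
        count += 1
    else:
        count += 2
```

Let's trace through this code step by step.

Initialize: count = 0
Entering loop: for idx in range(6):

After execution: count = 9
9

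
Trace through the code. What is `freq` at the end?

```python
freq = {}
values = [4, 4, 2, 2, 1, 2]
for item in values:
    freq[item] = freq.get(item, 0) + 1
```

Let's trace through this code step by step.

Initialize: freq = {}
Initialize: values = [4, 4, 2, 2, 1, 2]
Entering loop: for item in values:

After execution: freq = {4: 2, 2: 3, 1: 1}
{4: 2, 2: 3, 1: 1}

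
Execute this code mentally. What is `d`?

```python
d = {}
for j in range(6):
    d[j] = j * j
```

Let's trace through this code step by step.

Initialize: d = {}
Entering loop: for j in range(6):

After execution: d = {0: 0, 1: 1, 2: 4, 3: 9, 4: 16, 5: 25}
{0: 0, 1: 1, 2: 4, 3: 9, 4: 16, 5: 25}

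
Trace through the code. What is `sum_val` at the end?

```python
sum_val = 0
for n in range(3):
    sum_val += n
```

Let's trace through this code step by step.

Initialize: sum_val = 0
Entering loop: for n in range(3):

After execution: sum_val = 3
3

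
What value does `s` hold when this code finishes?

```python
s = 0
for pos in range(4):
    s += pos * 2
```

Let's trace through this code step by step.

Initialize: s = 0
Entering loop: for pos in range(4):

After execution: s = 12
12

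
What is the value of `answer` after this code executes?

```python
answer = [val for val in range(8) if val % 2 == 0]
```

Let's trace through this code step by step.

Initialize: answer = [val for val in range(8) if val % 2 == 0]

After execution: answer = [0, 2, 4, 6]
[0, 2, 4, 6]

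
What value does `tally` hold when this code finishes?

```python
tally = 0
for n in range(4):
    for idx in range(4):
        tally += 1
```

Let's trace through this code step by step.

Initialize: tally = 0
Entering loop: for n in range(4):

After execution: tally = 16
16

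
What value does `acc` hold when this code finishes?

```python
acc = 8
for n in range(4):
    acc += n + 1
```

Let's trace through this code step by step.

Initialize: acc = 8
Entering loop: for n in range(4):

After execution: acc = 18
18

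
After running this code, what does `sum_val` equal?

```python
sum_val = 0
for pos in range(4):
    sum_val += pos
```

Let's trace through this code step by step.

Initialize: sum_val = 0
Entering loop: for pos in range(4):

After execution: sum_val = 6
6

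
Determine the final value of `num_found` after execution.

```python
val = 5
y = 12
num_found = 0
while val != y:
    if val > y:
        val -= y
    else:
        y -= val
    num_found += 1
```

Let's trace through this code step by step.

Initialize: val = 5
Initialize: y = 12
Initialize: num_found = 0
Entering loop: while val != y:

After execution: num_found = 5
5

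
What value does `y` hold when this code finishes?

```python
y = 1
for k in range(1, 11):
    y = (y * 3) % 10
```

Let's trace through this code step by step.

Initialize: y = 1
Entering loop: for k in range(1, 11):

After execution: y = 9
9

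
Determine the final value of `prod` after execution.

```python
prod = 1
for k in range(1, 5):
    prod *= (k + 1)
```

Let's trace through this code step by step.

Initialize: prod = 1
Entering loop: for k in range(1, 5):

After execution: prod = 120
120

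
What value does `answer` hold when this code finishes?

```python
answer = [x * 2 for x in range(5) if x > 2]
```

Let's trace through this code step by step.

Initialize: answer = [x * 2 for x in range(5) if x > 2]

After execution: answer = [6, 8]
[6, 8]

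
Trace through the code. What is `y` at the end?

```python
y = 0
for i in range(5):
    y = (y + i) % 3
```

Let's trace through this code step by step.

Initialize: y = 0
Entering loop: for i in range(5):

After execution: y = 1
1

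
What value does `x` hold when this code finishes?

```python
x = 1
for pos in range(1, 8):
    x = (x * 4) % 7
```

Let's trace through this code step by step.

Initialize: x = 1
Entering loop: for pos in range(1, 8):

After execution: x = 4
4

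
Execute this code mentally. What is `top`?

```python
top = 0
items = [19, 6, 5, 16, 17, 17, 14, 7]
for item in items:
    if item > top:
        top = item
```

Let's trace through this code step by step.

Initialize: top = 0
Initialize: items = [19, 6, 5, 16, 17, 17, 14, 7]
Entering loop: for item in items:

After execution: top = 19
19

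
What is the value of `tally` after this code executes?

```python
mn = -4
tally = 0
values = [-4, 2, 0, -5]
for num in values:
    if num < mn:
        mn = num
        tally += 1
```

Let's trace through this code step by step.

Initialize: mn = -4
Initialize: tally = 0
Initialize: values = [-4, 2, 0, -5]
Entering loop: for num in values:

After execution: tally = 1
1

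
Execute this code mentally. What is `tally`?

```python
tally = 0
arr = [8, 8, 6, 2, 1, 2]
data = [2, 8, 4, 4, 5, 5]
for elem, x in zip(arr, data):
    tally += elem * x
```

Let's trace through this code step by step.

Initialize: tally = 0
Initialize: arr = [8, 8, 6, 2, 1, 2]
Initialize: data = [2, 8, 4, 4, 5, 5]
Entering loop: for elem, x in zip(arr, data):

After execution: tally = 127
127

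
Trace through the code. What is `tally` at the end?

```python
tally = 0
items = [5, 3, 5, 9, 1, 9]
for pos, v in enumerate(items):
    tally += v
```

Let's trace through this code step by step.

Initialize: tally = 0
Initialize: items = [5, 3, 5, 9, 1, 9]
Entering loop: for pos, v in enumerate(items):

After execution: tally = 32
32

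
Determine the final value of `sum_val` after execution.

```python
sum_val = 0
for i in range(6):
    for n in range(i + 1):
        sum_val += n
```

Let's trace through this code step by step.

Initialize: sum_val = 0
Entering loop: for i in range(6):

After execution: sum_val = 35
35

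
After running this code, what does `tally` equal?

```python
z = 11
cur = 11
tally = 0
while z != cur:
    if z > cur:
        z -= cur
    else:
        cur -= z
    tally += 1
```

Let's trace through this code step by step.

Initialize: z = 11
Initialize: cur = 11
Initialize: tally = 0
Entering loop: while z != cur:

After execution: tally = 0
0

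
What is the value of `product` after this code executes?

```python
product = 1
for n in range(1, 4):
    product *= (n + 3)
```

Let's trace through this code step by step.

Initialize: product = 1
Entering loop: for n in range(1, 4):

After execution: product = 120
120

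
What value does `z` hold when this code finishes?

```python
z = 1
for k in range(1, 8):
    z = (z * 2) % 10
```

Let's trace through this code step by step.

Initialize: z = 1
Entering loop: for k in range(1, 8):

After execution: z = 8
8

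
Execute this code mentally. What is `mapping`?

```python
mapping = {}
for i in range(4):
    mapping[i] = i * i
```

Let's trace through this code step by step.

Initialize: mapping = {}
Entering loop: for i in range(4):

After execution: mapping = {0: 0, 1: 1, 2: 4, 3: 9}
{0: 0, 1: 1, 2: 4, 3: 9}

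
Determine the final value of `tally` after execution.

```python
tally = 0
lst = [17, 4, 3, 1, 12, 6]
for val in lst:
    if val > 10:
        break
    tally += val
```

Let's trace through this code step by step.

Initialize: tally = 0
Initialize: lst = [17, 4, 3, 1, 12, 6]
Entering loop: for val in lst:

After execution: tally = 0
0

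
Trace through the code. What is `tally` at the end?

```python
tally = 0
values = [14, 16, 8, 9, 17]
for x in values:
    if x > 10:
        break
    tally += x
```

Let's trace through this code step by step.

Initialize: tally = 0
Initialize: values = [14, 16, 8, 9, 17]
Entering loop: for x in values:

After execution: tally = 0
0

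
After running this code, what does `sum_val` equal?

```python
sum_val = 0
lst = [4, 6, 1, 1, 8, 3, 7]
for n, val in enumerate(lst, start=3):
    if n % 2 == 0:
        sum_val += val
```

Let's trace through this code step by step.

Initialize: sum_val = 0
Initialize: lst = [4, 6, 1, 1, 8, 3, 7]
Entering loop: for n, val in enumerate(lst, start=3):

After execution: sum_val = 10
10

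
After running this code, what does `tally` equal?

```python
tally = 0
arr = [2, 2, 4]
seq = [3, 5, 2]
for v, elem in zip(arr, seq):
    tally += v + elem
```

Let's trace through this code step by step.

Initialize: tally = 0
Initialize: arr = [2, 2, 4]
Initialize: seq = [3, 5, 2]
Entering loop: for v, elem in zip(arr, seq):

After execution: tally = 18
18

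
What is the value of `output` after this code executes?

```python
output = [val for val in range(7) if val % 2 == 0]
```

Let's trace through this code step by step.

Initialize: output = [val for val in range(7) if val % 2 == 0]

After execution: output = [0, 2, 4, 6]
[0, 2, 4, 6]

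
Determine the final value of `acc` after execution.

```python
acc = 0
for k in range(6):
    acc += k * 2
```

Let's trace through this code step by step.

Initialize: acc = 0
Entering loop: for k in range(6):

After execution: acc = 30
30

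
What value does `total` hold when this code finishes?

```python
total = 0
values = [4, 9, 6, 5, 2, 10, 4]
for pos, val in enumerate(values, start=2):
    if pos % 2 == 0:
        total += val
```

Let's trace through this code step by step.

Initialize: total = 0
Initialize: values = [4, 9, 6, 5, 2, 10, 4]
Entering loop: for pos, val in enumerate(values, start=2):

After execution: total = 16
16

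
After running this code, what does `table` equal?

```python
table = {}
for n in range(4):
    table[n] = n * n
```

Let's trace through this code step by step.

Initialize: table = {}
Entering loop: for n in range(4):

After execution: table = {0: 0, 1: 1, 2: 4, 3: 9}
{0: 0, 1: 1, 2: 4, 3: 9}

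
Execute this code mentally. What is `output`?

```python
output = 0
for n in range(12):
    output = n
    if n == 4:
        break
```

Let's trace through this code step by step.

Initialize: output = 0
Entering loop: for n in range(12):

After execution: output = 4
4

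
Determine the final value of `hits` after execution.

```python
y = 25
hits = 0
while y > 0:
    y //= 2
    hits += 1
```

Let's trace through this code step by step.

Initialize: y = 25
Initialize: hits = 0
Entering loop: while y > 0:

After execution: hits = 5
5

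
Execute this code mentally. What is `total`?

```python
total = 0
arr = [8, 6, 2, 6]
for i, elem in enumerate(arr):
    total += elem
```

Let's trace through this code step by step.

Initialize: total = 0
Initialize: arr = [8, 6, 2, 6]
Entering loop: for i, elem in enumerate(arr):

After execution: total = 22
22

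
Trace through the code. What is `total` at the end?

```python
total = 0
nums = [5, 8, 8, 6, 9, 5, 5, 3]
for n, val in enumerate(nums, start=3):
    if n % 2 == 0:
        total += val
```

Let's trace through this code step by step.

Initialize: total = 0
Initialize: nums = [5, 8, 8, 6, 9, 5, 5, 3]
Entering loop: for n, val in enumerate(nums, start=3):

After execution: total = 22
22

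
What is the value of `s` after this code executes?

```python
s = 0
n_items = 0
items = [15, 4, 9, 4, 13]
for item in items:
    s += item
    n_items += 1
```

Let's trace through this code step by step.

Initialize: s = 0
Initialize: n_items = 0
Initialize: items = [15, 4, 9, 4, 13]
Entering loop: for item in items:

After execution: s = 45
45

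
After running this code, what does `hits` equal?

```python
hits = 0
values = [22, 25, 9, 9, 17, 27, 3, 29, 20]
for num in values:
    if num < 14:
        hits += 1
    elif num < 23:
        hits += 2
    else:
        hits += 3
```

Let's trace through this code step by step.

Initialize: hits = 0
Initialize: values = [22, 25, 9, 9, 17, 27, 3, 29, 20]
Entering loop: for num in values:

After execution: hits = 18
18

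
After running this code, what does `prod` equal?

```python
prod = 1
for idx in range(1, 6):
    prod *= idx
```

Let's trace through this code step by step.

Initialize: prod = 1
Entering loop: for idx in range(1, 6):

After execution: prod = 120
120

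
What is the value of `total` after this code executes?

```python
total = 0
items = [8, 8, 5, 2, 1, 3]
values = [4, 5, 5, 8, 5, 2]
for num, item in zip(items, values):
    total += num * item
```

Let's trace through this code step by step.

Initialize: total = 0
Initialize: items = [8, 8, 5, 2, 1, 3]
Initialize: values = [4, 5, 5, 8, 5, 2]
Entering loop: for num, item in zip(items, values):

After execution: total = 124
124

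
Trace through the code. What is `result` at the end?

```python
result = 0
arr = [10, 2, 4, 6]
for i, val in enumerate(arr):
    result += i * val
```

Let's trace through this code step by step.

Initialize: result = 0
Initialize: arr = [10, 2, 4, 6]
Entering loop: for i, val in enumerate(arr):

After execution: result = 28
28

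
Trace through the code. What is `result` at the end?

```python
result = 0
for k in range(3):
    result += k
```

Let's trace through this code step by step.

Initialize: result = 0
Entering loop: for k in range(3):

After execution: result = 3
3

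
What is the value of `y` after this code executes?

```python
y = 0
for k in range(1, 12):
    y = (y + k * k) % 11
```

Let's trace through this code step by step.

Initialize: y = 0
Entering loop: for k in range(1, 12):

After execution: y = 0
0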